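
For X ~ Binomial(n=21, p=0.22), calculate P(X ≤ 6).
0.840032

We have X ~ Binomial(n=21, p=0.22).

The CDF gives us P(X ≤ k).

Using the CDF:
P(X ≤ 6) = 0.840032

This means there's approximately a 84.0% chance that X is at most 6.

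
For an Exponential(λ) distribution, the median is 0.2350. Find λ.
λ = 2.9496

For X ~ Exponential(λ), the CDF is F(x) = 1 - e^(-λx).
The median m satisfies F(m) = 0.5:
1 - e^(-λm) = 0.5
e^(-λm) = 0.5
λm = ln(2)
m = ln(2) / λ

Given m = 0.2350:
λ = ln(2) / 0.2350 = 0.693147 / 0.2350 = 2.9496

Verification: ln(2) / 2.9496 = 0.2350 ✓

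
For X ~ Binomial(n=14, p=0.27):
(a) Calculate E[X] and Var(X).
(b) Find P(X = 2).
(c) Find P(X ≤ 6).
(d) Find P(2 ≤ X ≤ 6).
(a) E[X] = 3.7800, Var(X) = 2.7594
(b) P(X = 2) = 0.151930
(c) P(X ≤ 6) = 0.943668
(d) P(2 ≤ X ≤ 6) = 0.868268

We have X ~ Binomial(n=14, p=0.27).

(a) Moments:
E[X] = 3.7800
Var(X) = 2.7594
σ = √Var(X) = 1.6611

(b) Point probability using PMF:
P(X = 2) = 0.151930

(c) Cumulative probability using CDF:
P(X ≤ 6) = F(6) = 0.943668

(d) Range probability:
P(2 ≤ X ≤ 6) = P(X ≤ 6) - P(X ≤ 1)
                   = F(6) - F(1)
                   = 0.943668 - 0.075400
                   = 0.868268

This means approximately 86.8% of outcomes fall in the interval [2, 6].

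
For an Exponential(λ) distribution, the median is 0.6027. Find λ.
λ = 1.1501

For X ~ Exponential(λ), the CDF is F(x) = 1 - e^(-λx).
The median m satisfies F(m) = 0.5:
1 - e^(-λm) = 0.5
e^(-λm) = 0.5
λm = ln(2)
m = ln(2) / λ

Given m = 0.6027:
λ = ln(2) / 0.6027 = 0.693147 / 0.6027 = 1.1501

Verification: ln(2) / 1.1501 = 0.6027 ✓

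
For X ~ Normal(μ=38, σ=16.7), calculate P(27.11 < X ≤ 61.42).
0.662432

We have X ~ Normal(μ=38, σ=16.7).

To find P(27.11 < X ≤ 61.42), we use:
P(27.11 < X ≤ 61.42) = P(X ≤ 61.42) - P(X ≤ 27.11)
                 = F(61.42) - F(27.11)
                 = 0.919601 - 0.257170
                 = 0.662432

So there's approximately a 66.2% chance that X falls in this range.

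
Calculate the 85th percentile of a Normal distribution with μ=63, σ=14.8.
78.3392

We have X ~ Normal(μ=63, σ=14.8).

We want to find x such that P(X ≤ x) = 0.85.

This is the 85th percentile, which means 85% of values fall below this point.

Using the inverse CDF (quantile function):
x = F⁻¹(0.85) = 78.3392

Verification: P(X ≤ 78.3392) = 0.85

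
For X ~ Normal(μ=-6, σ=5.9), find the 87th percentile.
0.6457

We have X ~ Normal(μ=-6, σ=5.9).

We want to find x such that P(X ≤ x) = 0.87.

This is the 87th percentile, which means 87% of values fall below this point.

Using the inverse CDF (quantile function):
x = F⁻¹(0.87) = 0.6457

Verification: P(X ≤ 0.6457) = 0.87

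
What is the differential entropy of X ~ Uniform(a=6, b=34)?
3.3322 nats

We have X ~ Uniform(a=6, b=34).

The differential entropy measures the uncertainty or information content of the distribution.

For a Uniform distribution with a=6, b=34:
h(X) = 3.3322 nats

(In bits, this would be 4.8074 bits.)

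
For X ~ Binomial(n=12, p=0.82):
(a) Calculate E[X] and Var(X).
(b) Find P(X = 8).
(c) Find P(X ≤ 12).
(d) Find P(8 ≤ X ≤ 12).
(a) E[X] = 9.8400, Var(X) = 1.7712
(b) P(X = 8) = 0.106220
(c) P(X ≤ 12) = 1.000000
(d) P(8 ≤ X ≤ 12) = 0.951069

We have X ~ Binomial(n=12, p=0.82).

(a) Moments:
E[X] = 9.8400
Var(X) = 1.7712
σ = √Var(X) = 1.3309

(b) Point probability using PMF:
P(X = 8) = 0.106220

(c) Cumulative probability using CDF:
P(X ≤ 12) = F(12) = 1.000000

(d) Range probability:
P(8 ≤ X ≤ 12) = P(X ≤ 12) - P(X ≤ 7)
                   = F(12) - F(7)
                   = 1.000000 - 0.048931
                   = 0.951069

This means approximately 95.1% of outcomes fall in the interval [8, 12].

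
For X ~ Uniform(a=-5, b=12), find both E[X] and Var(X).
E[X] = 3.5000, Var(X) = 24.0833

We have X ~ Uniform(a=-5, b=12).

For a Uniform distribution with a=-5, b=12:

Expected value:
E[X] = 3.5000

Variance:
Var(X) = 24.0833

Standard deviation:
σ = √Var(X) = 4.9075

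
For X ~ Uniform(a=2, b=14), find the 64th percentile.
9.6800

We have X ~ Uniform(a=2, b=14).

We want to find x such that P(X ≤ x) = 0.64.

This is the 64th percentile, which means 64% of values fall below this point.

Using the inverse CDF (quantile function):
x = F⁻¹(0.64) = 9.6800

Verification: P(X ≤ 9.6800) = 0.64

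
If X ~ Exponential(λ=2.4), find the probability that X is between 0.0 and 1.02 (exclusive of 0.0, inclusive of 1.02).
0.913534

We have X ~ Exponential(λ=2.4).

To find P(0.0 < X ≤ 1.02), we use:
P(0.0 < X ≤ 1.02) = P(X ≤ 1.02) - P(X ≤ 0.0)
                 = F(1.02) - F(0.0)
                 = 0.913534 - 0.000000
                 = 0.913534

So there's approximately a 91.4% chance that X falls in this range.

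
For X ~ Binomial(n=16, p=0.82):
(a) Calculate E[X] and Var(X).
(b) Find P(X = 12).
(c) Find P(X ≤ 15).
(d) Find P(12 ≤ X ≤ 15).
(a) E[X] = 13.1200, Var(X) = 2.3616
(b) P(X = 12) = 0.176574
(c) P(X ≤ 15) = 0.958215
(d) P(12 ≤ X ≤ 15) = 0.812451

We have X ~ Binomial(n=16, p=0.82).

(a) Moments:
E[X] = 13.1200
Var(X) = 2.3616
σ = √Var(X) = 1.5367

(b) Point probability using PMF:
P(X = 12) = 0.176574

(c) Cumulative probability using CDF:
P(X ≤ 15) = F(15) = 0.958215

(d) Range probability:
P(12 ≤ X ≤ 15) = P(X ≤ 15) - P(X ≤ 11)
                   = F(15) - F(11)
                   = 0.958215 - 0.145764
                   = 0.812451

This means approximately 81.2% of outcomes fall in the interval [12, 15].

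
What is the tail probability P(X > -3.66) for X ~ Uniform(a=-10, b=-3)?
0.094286

We have X ~ Uniform(a=-10, b=-3).

P(X > -3.66) = 1 - P(X ≤ -3.66)
                = 1 - F(-3.66)
                = 1 - 0.905714
                = 0.094286

So there's approximately a 9.4% chance that X exceeds -3.66.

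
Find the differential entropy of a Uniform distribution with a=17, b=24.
1.9459 nats

We have X ~ Uniform(a=17, b=24).

The differential entropy measures the uncertainty or information content of the distribution.

For a Uniform distribution with a=17, b=24:
h(X) = 1.9459 nats

(In bits, this would be 2.8074 bits.)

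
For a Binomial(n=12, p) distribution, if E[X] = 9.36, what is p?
p = 0.78

For a Binomial(n, p) distribution:
E[X] = n × p

Given n = 12 and E[X] = 9.36:
9.36 = 12 × p
p = 9.36 / 12 = 0.78

Verification: Binomial(12, 0.78) has E[X] = 9.36 ✓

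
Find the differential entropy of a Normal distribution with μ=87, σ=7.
3.3648 nats

We have X ~ Normal(μ=87, σ=7).

The differential entropy measures the uncertainty or information content of the distribution.

For a Normal distribution with μ=87, σ=7:
h(X) = 3.3648 nats

(In bits, this would be 4.8545 bits.)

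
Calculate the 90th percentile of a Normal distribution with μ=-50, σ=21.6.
-22.3185

We have X ~ Normal(μ=-50, σ=21.6).

We want to find x such that P(X ≤ x) = 0.9.

This is the 90th percentile, which means 90% of values fall below this point.

Using the inverse CDF (quantile function):
x = F⁻¹(0.9) = -22.3185

Verification: P(X ≤ -22.3185) = 0.9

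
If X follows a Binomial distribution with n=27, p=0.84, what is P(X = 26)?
0.046424

We have X ~ Binomial(n=27, p=0.84).

For a Binomial distribution, the PMF gives us the probability of each outcome.

Using the PMF formula:
P(X = 26) = 0.046424

Rounded to 4 decimal places: 0.0464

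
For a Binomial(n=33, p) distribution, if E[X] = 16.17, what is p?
p = 0.49

For a Binomial(n, p) distribution:
E[X] = n × p

Given n = 33 and E[X] = 16.17:
16.17 = 33 × p
p = 16.17 / 33 = 0.49

Verification: Binomial(33, 0.49) has E[X] = 16.17 ✓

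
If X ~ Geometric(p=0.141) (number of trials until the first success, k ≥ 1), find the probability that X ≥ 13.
0.161405

We have X ~ Geometric(p=0.141) (number of trials until the first success, k ≥ 1).

For discrete distributions, P(X ≥ 13) = 1 - P(X ≤ 12).

P(X ≤ 12) = 0.838595
P(X ≥ 13) = 1 - 0.838595 = 0.161405

So there's approximately a 16.1% chance that X is at least 13.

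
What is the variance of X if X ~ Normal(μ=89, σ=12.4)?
153.7600

We have X ~ Normal(μ=89, σ=12.4).

For a Normal distribution with μ=89, σ=12.4:
Var(X) = 153.7600

The variance measures the spread of the distribution around the mean.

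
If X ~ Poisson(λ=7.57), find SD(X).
2.7514

We have X ~ Poisson(λ=7.57).

For a Poisson distribution with λ=7.57:
σ = √Var(X) = 2.7514

The standard deviation is the square root of the variance.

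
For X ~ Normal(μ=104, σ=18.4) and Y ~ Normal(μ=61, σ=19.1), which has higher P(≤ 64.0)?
Y has higher probability (P(Y ≤ 64.0) = 0.5624 > P(X ≤ 64.0) = 0.0149)

Compute P(≤ 64.0) for each distribution:

X ~ Normal(μ=104, σ=18.4):
P(X ≤ 64.0) = 0.0149

Y ~ Normal(μ=61, σ=19.1):
P(Y ≤ 64.0) = 0.5624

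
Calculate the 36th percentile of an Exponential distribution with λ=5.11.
0.0873

We have X ~ Exponential(λ=5.11).

We want to find x such that P(X ≤ x) = 0.36.

This is the 36th percentile, which means 36% of values fall below this point.

Using the inverse CDF (quantile function):
x = F⁻¹(0.36) = 0.0873

Verification: P(X ≤ 0.0873) = 0.36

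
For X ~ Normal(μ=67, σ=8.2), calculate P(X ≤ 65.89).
0.446161

We have X ~ Normal(μ=67, σ=8.2).

The CDF gives us P(X ≤ k).

Using the CDF:
P(X ≤ 65.89) = 0.446161

This means there's approximately a 44.6% chance that X is at most 65.89.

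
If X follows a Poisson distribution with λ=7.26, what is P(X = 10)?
0.078818

We have X ~ Poisson(λ=7.26).

For a Poisson distribution, the PMF gives us the probability of each outcome.

Using the PMF formula:
P(X = 10) = 0.078818

Rounded to 4 decimal places: 0.0788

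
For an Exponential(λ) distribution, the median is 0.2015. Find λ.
λ = 3.4399

For X ~ Exponential(λ), the CDF is F(x) = 1 - e^(-λx).
The median m satisfies F(m) = 0.5:
1 - e^(-λm) = 0.5
e^(-λm) = 0.5
λm = ln(2)
m = ln(2) / λ

Given m = 0.2015:
λ = ln(2) / 0.2015 = 0.693147 / 0.2015 = 3.4399

Verification: ln(2) / 3.4399 = 0.2015 ✓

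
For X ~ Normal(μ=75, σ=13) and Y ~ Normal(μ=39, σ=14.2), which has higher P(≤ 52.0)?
Y has higher probability (P(Y ≤ 52.0) = 0.8200 > P(X ≤ 52.0) = 0.0384)

Compute P(≤ 52.0) for each distribution:

X ~ Normal(μ=75, σ=13):
P(X ≤ 52.0) = 0.0384

Y ~ Normal(μ=39, σ=14.2):
P(Y ≤ 52.0) = 0.8200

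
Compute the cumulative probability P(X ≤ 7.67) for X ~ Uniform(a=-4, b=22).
0.448846

We have X ~ Uniform(a=-4, b=22).

The CDF gives us P(X ≤ k).

Using the CDF:
P(X ≤ 7.67) = 0.448846

This means there's approximately a 44.9% chance that X is at most 7.67.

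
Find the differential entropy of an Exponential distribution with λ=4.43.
-0.4884 nats

We have X ~ Exponential(λ=4.43).

The differential entropy measures the uncertainty or information content of the distribution.

For an Exponential distribution with λ=4.43:
h(X) = -0.4884 nats

(In bits, this would be -0.7046 bits.)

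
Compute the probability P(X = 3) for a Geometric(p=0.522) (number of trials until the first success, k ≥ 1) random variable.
0.119269

We have X ~ Geometric(p=0.522) (number of trials until the first success, k ≥ 1).

For a Geometric distribution, the PMF gives us the probability of each outcome.

Using the PMF formula:
P(X = 3) = 0.119269

Rounded to 4 decimal places: 0.1193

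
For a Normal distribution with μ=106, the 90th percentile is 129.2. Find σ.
σ = 18.1031

For X ~ Normal(μ, σ), the p-th percentile satisfies x = μ + z_p × σ,
where z_p = Φ⁻¹(p) is the standard normal quantile.

Step 1: z_{0.9} = Φ⁻¹(0.9) = 1.2816

Step 2: Solve for σ:
129.2 = 106 + 1.2816 × σ
σ = (129.2 - 106) / 1.2816
σ = 23.20 / 1.2816
σ = 18.1031

Verification: μ + z × σ = 106 + 1.2816 × 18.1031 = 129.20 ✓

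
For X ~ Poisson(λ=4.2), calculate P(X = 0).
0.014996

We have X ~ Poisson(λ=4.2).

For a Poisson distribution, the PMF gives us the probability of each outcome.

Using the PMF formula:
P(X = 0) = 0.014996

Rounded to 4 decimal places: 0.0150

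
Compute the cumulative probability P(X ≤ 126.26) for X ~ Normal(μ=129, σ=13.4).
0.418990

We have X ~ Normal(μ=129, σ=13.4).

The CDF gives us P(X ≤ k).

Using the CDF:
P(X ≤ 126.26) = 0.418990

This means there's approximately a 41.9% chance that X is at most 126.26.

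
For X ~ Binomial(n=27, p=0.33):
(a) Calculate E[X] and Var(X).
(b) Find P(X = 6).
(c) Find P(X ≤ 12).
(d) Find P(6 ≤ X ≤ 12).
(a) E[X] = 8.9100, Var(X) = 5.9697
(b) P(X = 6) = 0.085106
(c) P(X ≤ 12) = 0.926440
(d) P(6 ≤ X ≤ 12) = 0.849475

We have X ~ Binomial(n=27, p=0.33).

(a) Moments:
E[X] = 8.9100
Var(X) = 5.9697
σ = √Var(X) = 2.4433

(b) Point probability using PMF:
P(X = 6) = 0.085106

(c) Cumulative probability using CDF:
P(X ≤ 12) = F(12) = 0.926440

(d) Range probability:
P(6 ≤ X ≤ 12) = P(X ≤ 12) - P(X ≤ 5)
                   = F(12) - F(5)
                   = 0.926440 - 0.076965
                   = 0.849475

This means approximately 84.9% of outcomes fall in the interval [6, 12].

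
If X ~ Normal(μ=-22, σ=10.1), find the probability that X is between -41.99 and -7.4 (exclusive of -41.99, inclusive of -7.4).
0.901951

We have X ~ Normal(μ=-22, σ=10.1).

To find P(-41.99 < X ≤ -7.4), we use:
P(-41.99 < X ≤ -7.4) = P(X ≤ -7.4) - P(X ≤ -41.99)
                 = F(-7.4) - F(-41.99)
                 = 0.925848 - 0.023896
                 = 0.901951

So there's approximately a 90.2% chance that X falls in this range.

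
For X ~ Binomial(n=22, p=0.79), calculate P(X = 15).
0.089491

We have X ~ Binomial(n=22, p=0.79).

For a Binomial distribution, the PMF gives us the probability of each outcome.

Using the PMF formula:
P(X = 15) = 0.089491

Rounded to 4 decimal places: 0.0895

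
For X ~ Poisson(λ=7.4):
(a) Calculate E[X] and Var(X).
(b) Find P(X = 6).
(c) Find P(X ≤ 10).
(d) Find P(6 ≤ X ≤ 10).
(a) E[X] = 7.4000, Var(X) = 7.4000
(b) P(X = 6) = 0.139405
(c) P(X ≤ 10) = 0.870677
(d) P(6 ≤ X ≤ 10) = 0.618120

We have X ~ Poisson(λ=7.4).

(a) Moments:
E[X] = 7.4000
Var(X) = 7.4000
σ = √Var(X) = 2.7203

(b) Point probability using PMF:
P(X = 6) = 0.139405

(c) Cumulative probability using CDF:
P(X ≤ 10) = F(10) = 0.870677

(d) Range probability:
P(6 ≤ X ≤ 10) = P(X ≤ 10) - P(X ≤ 5)
                   = F(10) - F(5)
                   = 0.870677 - 0.252557
                   = 0.618120

This means approximately 61.8% of outcomes fall in the interval [6, 10].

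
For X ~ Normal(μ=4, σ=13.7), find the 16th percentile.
-9.6241

We have X ~ Normal(μ=4, σ=13.7).

We want to find x such that P(X ≤ x) = 0.16.

This is the 16th percentile, which means 16% of values fall below this point.

Using the inverse CDF (quantile function):
x = F⁻¹(0.16) = -9.6241

Verification: P(X ≤ -9.6241) = 0.16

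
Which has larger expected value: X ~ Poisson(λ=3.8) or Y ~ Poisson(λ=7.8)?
Y has larger mean (7.8000 > 3.8000)

Compute the expected value for each distribution:

X ~ Poisson(λ=3.8):
E[X] = 3.8000

Y ~ Poisson(λ=7.8):
E[Y] = 7.8000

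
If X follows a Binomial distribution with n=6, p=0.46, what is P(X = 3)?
0.306538

We have X ~ Binomial(n=6, p=0.46).

For a Binomial distribution, the PMF gives us the probability of each outcome.

Using the PMF formula:
P(X = 3) = 0.306538

Rounded to 4 decimal places: 0.3065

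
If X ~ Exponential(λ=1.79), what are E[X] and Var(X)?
E[X] = 0.5587, Var(X) = 0.3121

We have X ~ Exponential(λ=1.79).

For an Exponential distribution with λ=1.79:

Expected value:
E[X] = 0.5587

Variance:
Var(X) = 0.3121

Standard deviation:
σ = √Var(X) = 0.5587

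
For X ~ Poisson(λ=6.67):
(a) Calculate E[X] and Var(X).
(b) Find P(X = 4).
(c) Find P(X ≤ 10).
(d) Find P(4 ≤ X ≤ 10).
(a) E[X] = 6.6700, Var(X) = 6.6700
(b) P(X = 4) = 0.104604
(c) P(X ≤ 10) = 0.923243
(d) P(4 ≤ X ≤ 10) = 0.822569

We have X ~ Poisson(λ=6.67).

(a) Moments:
E[X] = 6.6700
Var(X) = 6.6700
σ = √Var(X) = 2.5826

(b) Point probability using PMF:
P(X = 4) = 0.104604

(c) Cumulative probability using CDF:
P(X ≤ 10) = F(10) = 0.923243

(d) Range probability:
P(4 ≤ X ≤ 10) = P(X ≤ 10) - P(X ≤ 3)
                   = F(10) - F(3)
                   = 0.923243 - 0.100674
                   = 0.822569

This means approximately 82.3% of outcomes fall in the interval [4, 10].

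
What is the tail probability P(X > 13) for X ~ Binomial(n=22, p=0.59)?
0.416099

We have X ~ Binomial(n=22, p=0.59).

P(X > 13) = 1 - P(X ≤ 13)
                = 1 - F(13)
                = 1 - 0.583901
                = 0.416099

So there's approximately a 41.6% chance that X exceeds 13.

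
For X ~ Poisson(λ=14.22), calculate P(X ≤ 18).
0.870063

We have X ~ Poisson(λ=14.22).

The CDF gives us P(X ≤ k).

Using the CDF:
P(X ≤ 18) = 0.870063

This means there's approximately a 87.0% chance that X is at most 18.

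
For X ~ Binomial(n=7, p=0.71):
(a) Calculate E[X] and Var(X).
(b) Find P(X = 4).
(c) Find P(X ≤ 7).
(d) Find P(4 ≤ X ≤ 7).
(a) E[X] = 4.9700, Var(X) = 1.4413
(b) P(X = 4) = 0.216918
(c) P(X ≤ 7) = 1.000000
(d) P(4 ≤ X ≤ 7) = 0.886558

We have X ~ Binomial(n=7, p=0.71).

(a) Moments:
E[X] = 4.9700
Var(X) = 1.4413
σ = √Var(X) = 1.2005

(b) Point probability using PMF:
P(X = 4) = 0.216918

(c) Cumulative probability using CDF:
P(X ≤ 7) = F(7) = 1.000000

(d) Range probability:
P(4 ≤ X ≤ 7) = P(X ≤ 7) - P(X ≤ 3)
                   = F(7) - F(3)
                   = 1.000000 - 0.113442
                   = 0.886558

This means approximately 88.7% of outcomes fall in the interval [4, 7].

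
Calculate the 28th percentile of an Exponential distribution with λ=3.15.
0.1043

We have X ~ Exponential(λ=3.15).

We want to find x such that P(X ≤ x) = 0.28.

This is the 28th percentile, which means 28% of values fall below this point.

Using the inverse CDF (quantile function):
x = F⁻¹(0.28) = 0.1043

Verification: P(X ≤ 0.1043) = 0.28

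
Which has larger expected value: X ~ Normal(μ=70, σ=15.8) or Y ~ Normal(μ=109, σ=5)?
Y has larger mean (109.0000 > 70.0000)

Compute the expected value for each distribution:

X ~ Normal(μ=70, σ=15.8):
E[X] = 70.0000

Y ~ Normal(μ=109, σ=5):
E[Y] = 109.0000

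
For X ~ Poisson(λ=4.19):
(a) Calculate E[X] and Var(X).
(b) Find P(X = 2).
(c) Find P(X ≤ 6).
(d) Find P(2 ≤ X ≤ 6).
(a) E[X] = 4.1900, Var(X) = 4.1900
(b) P(X = 2) = 0.132955
(c) P(X ≤ 6) = 0.868605
(d) P(2 ≤ X ≤ 6) = 0.789996

We have X ~ Poisson(λ=4.19).

(a) Moments:
E[X] = 4.1900
Var(X) = 4.1900
σ = √Var(X) = 2.0469

(b) Point probability using PMF:
P(X = 2) = 0.132955

(c) Cumulative probability using CDF:
P(X ≤ 6) = F(6) = 0.868605

(d) Range probability:
P(2 ≤ X ≤ 6) = P(X ≤ 6) - P(X ≤ 1)
                   = F(6) - F(1)
                   = 0.868605 - 0.078609
                   = 0.789996

This means approximately 79.0% of outcomes fall in the interval [2, 6].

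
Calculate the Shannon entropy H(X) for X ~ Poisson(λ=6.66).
2.3532 nats

We have X ~ Poisson(λ=6.66).

The Shannon entropy measures the uncertainty or information content of the distribution.

For a Poisson distribution with λ=6.66:
H(X) = 2.3532 nats

(In bits, this would be 3.3950 bits.)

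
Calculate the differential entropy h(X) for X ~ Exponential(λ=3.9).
-0.3610 nats

We have X ~ Exponential(λ=3.9).

The differential entropy measures the uncertainty or information content of the distribution.

For an Exponential distribution with λ=3.9:
h(X) = -0.3610 nats

(In bits, this would be -0.5208 bits.)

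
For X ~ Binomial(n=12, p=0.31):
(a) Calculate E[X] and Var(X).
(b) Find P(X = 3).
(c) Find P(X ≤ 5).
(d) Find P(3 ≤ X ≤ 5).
(a) E[X] = 3.7200, Var(X) = 2.5668
(b) P(X = 3) = 0.232354
(c) P(X ≤ 5) = 0.865661
(d) P(3 ≤ X ≤ 5) = 0.636074

We have X ~ Binomial(n=12, p=0.31).

(a) Moments:
E[X] = 3.7200
Var(X) = 2.5668
σ = √Var(X) = 1.6021

(b) Point probability using PMF:
P(X = 3) = 0.232354

(c) Cumulative probability using CDF:
P(X ≤ 5) = F(5) = 0.865661

(d) Range probability:
P(3 ≤ X ≤ 5) = P(X ≤ 5) - P(X ≤ 2)
                   = F(5) - F(2)
                   = 0.865661 - 0.229588
                   = 0.636074

This means approximately 63.6% of outcomes fall in the interval [3, 5].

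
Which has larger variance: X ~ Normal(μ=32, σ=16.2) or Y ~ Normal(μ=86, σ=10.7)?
X has larger variance (262.4400 > 114.4900)

Compute the variance for each distribution:

X ~ Normal(μ=32, σ=16.2):
Var(X) = 262.4400

Y ~ Normal(μ=86, σ=10.7):
Var(Y) = 114.4900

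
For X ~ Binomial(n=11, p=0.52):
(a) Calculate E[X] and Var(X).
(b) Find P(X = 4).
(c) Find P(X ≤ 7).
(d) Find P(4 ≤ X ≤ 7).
(a) E[X] = 5.7200, Var(X) = 2.7456
(b) P(X = 4) = 0.141650
(c) P(X ≤ 7) = 0.858837
(d) P(4 ≤ X ≤ 7) = 0.769319

We have X ~ Binomial(n=11, p=0.52).

(a) Moments:
E[X] = 5.7200
Var(X) = 2.7456
σ = √Var(X) = 1.6570

(b) Point probability using PMF:
P(X = 4) = 0.141650

(c) Cumulative probability using CDF:
P(X ≤ 7) = F(7) = 0.858837

(d) Range probability:
P(4 ≤ X ≤ 7) = P(X ≤ 7) - P(X ≤ 3)
                   = F(7) - F(3)
                   = 0.858837 - 0.089518
                   = 0.769319

This means approximately 76.9% of outcomes fall in the interval [4, 7].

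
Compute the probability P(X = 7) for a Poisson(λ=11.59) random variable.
0.051604

We have X ~ Poisson(λ=11.59).

For a Poisson distribution, the PMF gives us the probability of each outcome.

Using the PMF formula:
P(X = 7) = 0.051604

Rounded to 4 decimal places: 0.0516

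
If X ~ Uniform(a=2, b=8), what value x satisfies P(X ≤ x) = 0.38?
4.2800

We have X ~ Uniform(a=2, b=8).

We want to find x such that P(X ≤ x) = 0.38.

This is the 38th percentile, which means 38% of values fall below this point.

Using the inverse CDF (quantile function):
x = F⁻¹(0.38) = 4.2800

Verification: P(X ≤ 4.2800) = 0.38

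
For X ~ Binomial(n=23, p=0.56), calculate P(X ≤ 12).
0.433541

We have X ~ Binomial(n=23, p=0.56).

The CDF gives us P(X ≤ k).

Using the CDF:
P(X ≤ 12) = 0.433541

This means there's approximately a 43.4% chance that X is at most 12.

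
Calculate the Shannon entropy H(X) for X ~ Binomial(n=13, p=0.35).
1.9572 nats

We have X ~ Binomial(n=13, p=0.35).

The Shannon entropy measures the uncertainty or information content of the distribution.

For a Binomial distribution with n=13, p=0.35:
H(X) = 1.9572 nats

(In bits, this would be 2.8237 bits.)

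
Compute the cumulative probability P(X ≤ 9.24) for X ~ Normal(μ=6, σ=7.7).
0.663042

We have X ~ Normal(μ=6, σ=7.7).

The CDF gives us P(X ≤ k).

Using the CDF:
P(X ≤ 9.24) = 0.663042

This means there's approximately a 66.3% chance that X is at most 9.24.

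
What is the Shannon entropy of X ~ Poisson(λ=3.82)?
2.0621 nats

We have X ~ Poisson(λ=3.82).

The Shannon entropy measures the uncertainty or information content of the distribution.

For a Poisson distribution with λ=3.82:
H(X) = 2.0621 nats

(In bits, this would be 2.9750 bits.)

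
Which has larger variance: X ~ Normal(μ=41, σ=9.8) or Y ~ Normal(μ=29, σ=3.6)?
X has larger variance (96.0400 > 12.9600)

Compute the variance for each distribution:

X ~ Normal(μ=41, σ=9.8):
Var(X) = 96.0400

Y ~ Normal(μ=29, σ=3.6):
Var(Y) = 12.9600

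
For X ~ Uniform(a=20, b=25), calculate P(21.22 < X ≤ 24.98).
0.752000

We have X ~ Uniform(a=20, b=25).

To find P(21.22 < X ≤ 24.98), we use:
P(21.22 < X ≤ 24.98) = P(X ≤ 24.98) - P(X ≤ 21.22)
                 = F(24.98) - F(21.22)
                 = 0.996000 - 0.244000
                 = 0.752000

So there's approximately a 75.2% chance that X falls in this range.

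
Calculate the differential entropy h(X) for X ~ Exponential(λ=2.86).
-0.0508 nats

We have X ~ Exponential(λ=2.86).

The differential entropy measures the uncertainty or information content of the distribution.

For an Exponential distribution with λ=2.86:
h(X) = -0.0508 nats

(In bits, this would be -0.0733 bits.)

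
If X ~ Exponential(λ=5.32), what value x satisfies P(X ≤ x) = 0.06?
0.0116

We have X ~ Exponential(λ=5.32).

We want to find x such that P(X ≤ x) = 0.06.

This is the 6th percentile, which means 6% of values fall below this point.

Using the inverse CDF (quantile function):
x = F⁻¹(0.06) = 0.0116

Verification: P(X ≤ 0.0116) = 0.06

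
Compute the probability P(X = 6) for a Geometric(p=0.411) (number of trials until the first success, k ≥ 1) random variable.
0.029135

We have X ~ Geometric(p=0.411) (number of trials until the first success, k ≥ 1).

For a Geometric distribution, the PMF gives us the probability of each outcome.

Using the PMF formula:
P(X = 6) = 0.029135

Rounded to 4 decimal places: 0.0291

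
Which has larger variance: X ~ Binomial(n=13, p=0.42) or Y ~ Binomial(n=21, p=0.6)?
Y has larger variance (5.0400 > 3.1668)

Compute the variance for each distribution:

X ~ Binomial(n=13, p=0.42):
Var(X) = 3.1668

Y ~ Binomial(n=21, p=0.6):
Var(Y) = 5.0400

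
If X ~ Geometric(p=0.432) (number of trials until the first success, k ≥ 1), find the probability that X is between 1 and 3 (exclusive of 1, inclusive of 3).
0.384750

We have X ~ Geometric(p=0.432) (number of trials until the first success, k ≥ 1).

To find P(1 < X ≤ 3), we use:
P(1 < X ≤ 3) = P(X ≤ 3) - P(X ≤ 1)
                 = F(3) - F(1)
                 = 0.816750 - 0.432000
                 = 0.384750

So there's approximately a 38.5% chance that X falls in this range.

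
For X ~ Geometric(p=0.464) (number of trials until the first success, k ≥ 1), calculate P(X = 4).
0.071452

We have X ~ Geometric(p=0.464) (number of trials until the first success, k ≥ 1).

For a Geometric distribution, the PMF gives us the probability of each outcome.

Using the PMF formula:
P(X = 4) = 0.071452

Rounded to 4 decimal places: 0.0715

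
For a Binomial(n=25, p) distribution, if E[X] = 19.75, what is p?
p = 0.79

For a Binomial(n, p) distribution:
E[X] = n × p

Given n = 25 and E[X] = 19.75:
19.75 = 25 × p
p = 19.75 / 25 = 0.79

Verification: Binomial(25, 0.79) has E[X] = 19.75 ✓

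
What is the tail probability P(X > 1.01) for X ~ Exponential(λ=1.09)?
0.332572

We have X ~ Exponential(λ=1.09).

P(X > 1.01) = 1 - P(X ≤ 1.01)
                = 1 - F(1.01)
                = 1 - 0.667428
                = 0.332572

So there's approximately a 33.3% chance that X exceeds 1.01.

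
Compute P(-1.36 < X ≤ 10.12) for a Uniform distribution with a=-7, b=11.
0.637778

We have X ~ Uniform(a=-7, b=11).

To find P(-1.36 < X ≤ 10.12), we use:
P(-1.36 < X ≤ 10.12) = P(X ≤ 10.12) - P(X ≤ -1.36)
                 = F(10.12) - F(-1.36)
                 = 0.951111 - 0.313333
                 = 0.637778

So there's approximately a 63.8% chance that X falls in this range.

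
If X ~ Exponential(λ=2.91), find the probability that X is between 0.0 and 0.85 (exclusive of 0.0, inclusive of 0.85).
0.915711

We have X ~ Exponential(λ=2.91).

To find P(0.0 < X ≤ 0.85), we use:
P(0.0 < X ≤ 0.85) = P(X ≤ 0.85) - P(X ≤ 0.0)
                 = F(0.85) - F(0.0)
                 = 0.915711 - 0.000000
                 = 0.915711

So there's approximately a 91.6% chance that X falls in this range.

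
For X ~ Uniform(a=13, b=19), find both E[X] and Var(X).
E[X] = 16.0000, Var(X) = 3.0000

We have X ~ Uniform(a=13, b=19).

For a Uniform distribution with a=13, b=19:

Expected value:
E[X] = 16.0000

Variance:
Var(X) = 3.0000

Standard deviation:
σ = √Var(X) = 1.7321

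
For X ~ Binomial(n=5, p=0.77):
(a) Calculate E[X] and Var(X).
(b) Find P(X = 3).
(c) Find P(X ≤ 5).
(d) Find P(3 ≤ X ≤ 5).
(a) E[X] = 3.8500, Var(X) = 0.8855
(b) P(X = 3) = 0.241506
(c) P(X ≤ 5) = 1.000000
(d) P(3 ≤ X ≤ 5) = 0.916444

We have X ~ Binomial(n=5, p=0.77).

(a) Moments:
E[X] = 3.8500
Var(X) = 0.8855
σ = √Var(X) = 0.9410

(b) Point probability using PMF:
P(X = 3) = 0.241506

(c) Cumulative probability using CDF:
P(X ≤ 5) = F(5) = 1.000000

(d) Range probability:
P(3 ≤ X ≤ 5) = P(X ≤ 5) - P(X ≤ 2)
                   = F(5) - F(2)
                   = 1.000000 - 0.083556
                   = 0.916444

This means approximately 91.6% of outcomes fall in the interval [3, 5].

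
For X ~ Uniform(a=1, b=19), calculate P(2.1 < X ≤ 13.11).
0.611667

We have X ~ Uniform(a=1, b=19).

To find P(2.1 < X ≤ 13.11), we use:
P(2.1 < X ≤ 13.11) = P(X ≤ 13.11) - P(X ≤ 2.1)
                 = F(13.11) - F(2.1)
                 = 0.672778 - 0.061111
                 = 0.611667

So there's approximately a 61.2% chance that X falls in this range.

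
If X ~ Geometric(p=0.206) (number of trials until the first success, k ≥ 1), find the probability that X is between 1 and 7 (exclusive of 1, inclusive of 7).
0.595050

We have X ~ Geometric(p=0.206) (number of trials until the first success, k ≥ 1).

To find P(1 < X ≤ 7), we use:
P(1 < X ≤ 7) = P(X ≤ 7) - P(X ≤ 1)
                 = F(7) - F(1)
                 = 0.801050 - 0.206000
                 = 0.595050

So there's approximately a 59.5% chance that X falls in this range.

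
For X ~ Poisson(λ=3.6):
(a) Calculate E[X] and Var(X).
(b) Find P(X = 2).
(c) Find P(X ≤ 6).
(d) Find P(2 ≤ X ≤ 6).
(a) E[X] = 3.6000, Var(X) = 3.6000
(b) P(X = 2) = 0.177058
(c) P(X ≤ 6) = 0.926727
(d) P(2 ≤ X ≤ 6) = 0.801037

We have X ~ Poisson(λ=3.6).

(a) Moments:
E[X] = 3.6000
Var(X) = 3.6000
σ = √Var(X) = 1.8974

(b) Point probability using PMF:
P(X = 2) = 0.177058

(c) Cumulative probability using CDF:
P(X ≤ 6) = F(6) = 0.926727

(d) Range probability:
P(2 ≤ X ≤ 6) = P(X ≤ 6) - P(X ≤ 1)
                   = F(6) - F(1)
                   = 0.926727 - 0.125689
                   = 0.801037

This means approximately 80.1% of outcomes fall in the interval [2, 6].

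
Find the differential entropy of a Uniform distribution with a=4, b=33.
3.3673 nats

We have X ~ Uniform(a=4, b=33).

The differential entropy measures the uncertainty or information content of the distribution.

For a Uniform distribution with a=4, b=33:
h(X) = 3.3673 nats

(In bits, this would be 4.8580 bits.)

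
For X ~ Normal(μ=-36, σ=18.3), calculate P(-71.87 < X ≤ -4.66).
0.931612

We have X ~ Normal(μ=-36, σ=18.3).

To find P(-71.87 < X ≤ -4.66), we use:
P(-71.87 < X ≤ -4.66) = P(X ≤ -4.66) - P(X ≤ -71.87)
                 = F(-4.66) - F(-71.87)
                 = 0.956604 - 0.024992
                 = 0.931612

So there's approximately a 93.2% chance that X falls in this range.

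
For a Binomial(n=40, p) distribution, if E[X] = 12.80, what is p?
p = 0.32

For a Binomial(n, p) distribution:
E[X] = n × p

Given n = 40 and E[X] = 12.80:
12.80 = 40 × p
p = 12.80 / 40 = 0.32

Verification: Binomial(40, 0.32) has E[X] = 12.80 ✓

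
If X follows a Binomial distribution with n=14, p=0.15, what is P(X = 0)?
0.102770

We have X ~ Binomial(n=14, p=0.15).

For a Binomial distribution, the PMF gives us the probability of each outcome.

Using the PMF formula:
P(X = 0) = 0.102770

Rounded to 4 decimal places: 0.1028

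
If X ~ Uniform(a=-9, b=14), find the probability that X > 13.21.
0.034348

We have X ~ Uniform(a=-9, b=14).

P(X > 13.21) = 1 - P(X ≤ 13.21)
                = 1 - F(13.21)
                = 1 - 0.965652
                = 0.034348

So there's approximately a 3.4% chance that X exceeds 13.21.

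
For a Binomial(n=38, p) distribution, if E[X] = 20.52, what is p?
p = 0.54

For a Binomial(n, p) distribution:
E[X] = n × p

Given n = 38 and E[X] = 20.52:
20.52 = 38 × p
p = 20.52 / 38 = 0.54

Verification: Binomial(38, 0.54) has E[X] = 20.52 ✓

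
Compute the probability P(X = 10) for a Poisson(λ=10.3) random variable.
0.124559

We have X ~ Poisson(λ=10.3).

For a Poisson distribution, the PMF gives us the probability of each outcome.

Using the PMF formula:
P(X = 10) = 0.124559

Rounded to 4 decimal places: 0.1246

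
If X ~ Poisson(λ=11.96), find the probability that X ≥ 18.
0.061446

We have X ~ Poisson(λ=11.96).

For discrete distributions, P(X ≥ 18) = 1 - P(X ≤ 17).

P(X ≤ 17) = 0.938554
P(X ≥ 18) = 1 - 0.938554 = 0.061446

So there's approximately a 6.1% chance that X is at least 18.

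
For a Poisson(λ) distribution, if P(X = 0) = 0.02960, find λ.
λ = 3.5200

For a Poisson(λ) distribution, the PMF at 0 is:
P(X = 0) = λ^0 e^(-λ) / 0! = e^(-λ)

Given P(X = 0) = 0.02960:
e^(-λ) = 0.02960
-λ = ln(0.02960)
λ = -ln(0.02960) = 3.5200

Verification: e^(-3.5200) = 0.02960 ✓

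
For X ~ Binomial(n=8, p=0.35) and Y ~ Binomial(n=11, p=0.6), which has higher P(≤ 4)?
X has higher probability (P(X ≤ 4) = 0.8939 > P(Y ≤ 4) = 0.0994)

Compute P(≤ 4) for each distribution:

X ~ Binomial(n=8, p=0.35):
P(X ≤ 4) = 0.8939

Y ~ Binomial(n=11, p=0.6):
P(Y ≤ 4) = 0.0994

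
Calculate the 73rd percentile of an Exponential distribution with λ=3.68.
0.3558

We have X ~ Exponential(λ=3.68).

We want to find x such that P(X ≤ x) = 0.73.

This is the 73rd percentile, which means 73% of values fall below this point.

Using the inverse CDF (quantile function):
x = F⁻¹(0.73) = 0.3558

Verification: P(X ≤ 0.3558) = 0.73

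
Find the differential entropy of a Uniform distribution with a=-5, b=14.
2.9444 nats

We have X ~ Uniform(a=-5, b=14).

The differential entropy measures the uncertainty or information content of the distribution.

For a Uniform distribution with a=-5, b=14:
h(X) = 2.9444 nats

(In bits, this would be 4.2479 bits.)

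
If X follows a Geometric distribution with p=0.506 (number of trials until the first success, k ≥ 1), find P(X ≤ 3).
0.879446

We have X ~ Geometric(p=0.506) (number of trials until the first success, k ≥ 1).

The CDF gives us P(X ≤ k).

Using the CDF:
P(X ≤ 3) = 0.879446

This means there's approximately a 87.9% chance that X is at most 3.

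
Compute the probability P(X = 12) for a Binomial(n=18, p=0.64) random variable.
0.190830

We have X ~ Binomial(n=18, p=0.64).

For a Binomial distribution, the PMF gives us the probability of each outcome.

Using the PMF formula:
P(X = 12) = 0.190830

Rounded to 4 decimal places: 0.1908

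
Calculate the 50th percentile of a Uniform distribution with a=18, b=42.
30.0000

We have X ~ Uniform(a=18, b=42).

We want to find x such that P(X ≤ x) = 0.5.

This is the 50th percentile, which means 50% of values fall below this point.

Using the inverse CDF (quantile function):
x = F⁻¹(0.5) = 30.0000

Verification: P(X ≤ 30.0000) = 0.5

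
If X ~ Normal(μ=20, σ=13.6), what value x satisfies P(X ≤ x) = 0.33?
14.0172

We have X ~ Normal(μ=20, σ=13.6).

We want to find x such that P(X ≤ x) = 0.33.

This is the 33rd percentile, which means 33% of values fall below this point.

Using the inverse CDF (quantile function):
x = F⁻¹(0.33) = 14.0172

Verification: P(X ≤ 14.0172) = 0.33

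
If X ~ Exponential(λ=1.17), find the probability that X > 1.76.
0.127556

We have X ~ Exponential(λ=1.17).

P(X > 1.76) = 1 - P(X ≤ 1.76)
                = 1 - F(1.76)
                = 1 - 0.872444
                = 0.127556

So there's approximately a 12.8% chance that X exceeds 1.76.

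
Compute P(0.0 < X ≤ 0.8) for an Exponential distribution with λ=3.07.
0.914223

We have X ~ Exponential(λ=3.07).

To find P(0.0 < X ≤ 0.8), we use:
P(0.0 < X ≤ 0.8) = P(X ≤ 0.8) - P(X ≤ 0.0)
                 = F(0.8) - F(0.0)
                 = 0.914223 - 0.000000
                 = 0.914223

So there's approximately a 91.4% chance that X falls in this range.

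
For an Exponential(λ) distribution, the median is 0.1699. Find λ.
λ = 4.0797

For X ~ Exponential(λ), the CDF is F(x) = 1 - e^(-λx).
The median m satisfies F(m) = 0.5:
1 - e^(-λm) = 0.5
e^(-λm) = 0.5
λm = ln(2)
m = ln(2) / λ

Given m = 0.1699:
λ = ln(2) / 0.1699 = 0.693147 / 0.1699 = 4.0797

Verification: ln(2) / 4.0797 = 0.1699 ✓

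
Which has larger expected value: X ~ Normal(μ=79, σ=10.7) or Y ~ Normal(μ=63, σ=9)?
X has larger mean (79.0000 > 63.0000)

Compute the expected value for each distribution:

X ~ Normal(μ=79, σ=10.7):
E[X] = 79.0000

Y ~ Normal(μ=63, σ=9):
E[Y] = 63.0000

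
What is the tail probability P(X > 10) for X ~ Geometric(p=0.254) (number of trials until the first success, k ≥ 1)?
0.053381

We have X ~ Geometric(p=0.254) (number of trials until the first success, k ≥ 1).

P(X > 10) = 1 - P(X ≤ 10)
                = 1 - F(10)
                = 1 - 0.946619
                = 0.053381

So there's approximately a 5.3% chance that X exceeds 10.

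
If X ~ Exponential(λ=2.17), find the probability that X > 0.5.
0.337902

We have X ~ Exponential(λ=2.17).

P(X > 0.5) = 1 - P(X ≤ 0.5)
                = 1 - F(0.5)
                = 1 - 0.662098
                = 0.337902

So there's approximately a 33.8% chance that X exceeds 0.5.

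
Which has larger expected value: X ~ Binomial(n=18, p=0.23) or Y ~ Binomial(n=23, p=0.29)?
Y has larger mean (6.6700 > 4.1400)

Compute the expected value for each distribution:

X ~ Binomial(n=18, p=0.23):
E[X] = 4.1400

Y ~ Binomial(n=23, p=0.29):
E[Y] = 6.6700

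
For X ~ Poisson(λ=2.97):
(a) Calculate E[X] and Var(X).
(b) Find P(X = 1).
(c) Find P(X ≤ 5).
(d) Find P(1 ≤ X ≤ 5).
(a) E[X] = 2.9700, Var(X) = 2.9700
(b) P(X = 1) = 0.152371
(c) P(X ≤ 5) = 0.919076
(d) P(1 ≤ X ≤ 5) = 0.867773

We have X ~ Poisson(λ=2.97).

(a) Moments:
E[X] = 2.9700
Var(X) = 2.9700
σ = √Var(X) = 1.7234

(b) Point probability using PMF:
P(X = 1) = 0.152371

(c) Cumulative probability using CDF:
P(X ≤ 5) = F(5) = 0.919076

(d) Range probability:
P(1 ≤ X ≤ 5) = P(X ≤ 5) - P(X ≤ 0)
                   = F(5) - F(0)
                   = 0.919076 - 0.051303
                   = 0.867773

This means approximately 86.8% of outcomes fall in the interval [1, 5].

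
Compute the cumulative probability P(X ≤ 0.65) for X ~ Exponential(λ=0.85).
0.424491

We have X ~ Exponential(λ=0.85).

The CDF gives us P(X ≤ k).

Using the CDF:
P(X ≤ 0.65) = 0.424491

This means there's approximately a 42.4% chance that X is at most 0.65.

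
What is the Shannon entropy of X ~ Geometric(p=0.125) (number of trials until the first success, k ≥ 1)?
3.0142 nats

We have X ~ Geometric(p=0.125) (number of trials until the first success, k ≥ 1).

The Shannon entropy measures the uncertainty or information content of the distribution.

For a Geometric distribution with p=0.125 (number of trials until the first success, k ≥ 1):
H(X) = 3.0142 nats

(In bits, this would be 4.3485 bits.)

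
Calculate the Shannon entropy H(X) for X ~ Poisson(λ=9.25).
2.5217 nats

We have X ~ Poisson(λ=9.25).

The Shannon entropy measures the uncertainty or information content of the distribution.

For a Poisson distribution with λ=9.25:
H(X) = 2.5217 nats

(In bits, this would be 3.6380 bits.)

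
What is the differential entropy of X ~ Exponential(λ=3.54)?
-0.2641 nats

We have X ~ Exponential(λ=3.54).

The differential entropy measures the uncertainty or information content of the distribution.

For an Exponential distribution with λ=3.54:
h(X) = -0.2641 nats

(In bits, this would be -0.3811 bits.)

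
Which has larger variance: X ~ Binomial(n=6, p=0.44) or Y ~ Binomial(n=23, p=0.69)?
Y has larger variance (4.9197 > 1.4784)

Compute the variance for each distribution:

X ~ Binomial(n=6, p=0.44):
Var(X) = 1.4784

Y ~ Binomial(n=23, p=0.69):
Var(Y) = 4.9197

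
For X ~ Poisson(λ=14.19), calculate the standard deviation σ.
3.7670

We have X ~ Poisson(λ=14.19).

For a Poisson distribution with λ=14.19:
σ = √Var(X) = 3.7670

The standard deviation is the square root of the variance.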